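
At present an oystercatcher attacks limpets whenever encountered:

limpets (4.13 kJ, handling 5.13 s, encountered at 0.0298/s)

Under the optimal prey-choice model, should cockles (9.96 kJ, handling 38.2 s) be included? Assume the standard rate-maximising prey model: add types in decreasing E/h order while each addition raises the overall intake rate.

Current rate: (0.0298×4.13)/(1 + 0.0298×5.13) = 0.1068 kJ/s.
cockles: E/h = 9.96/38.2 = 0.2607 kJ/s.
0.2607 > 0.1068, so adding cockles raises the average — include it.

Yes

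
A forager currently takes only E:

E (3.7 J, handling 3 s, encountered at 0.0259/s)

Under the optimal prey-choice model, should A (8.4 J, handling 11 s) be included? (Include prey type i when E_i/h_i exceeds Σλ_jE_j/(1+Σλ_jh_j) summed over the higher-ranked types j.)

Intake rate on the current diet: R = (0.0259×3.7) / (1 + 0.0259×3) = 0.09583/1.078 = 0.08892 J/s.
A: E/h = 8.4/11 = 0.7636 J/s.
0.7636 > 0.08892, so adding A raises the average — include it.

Yes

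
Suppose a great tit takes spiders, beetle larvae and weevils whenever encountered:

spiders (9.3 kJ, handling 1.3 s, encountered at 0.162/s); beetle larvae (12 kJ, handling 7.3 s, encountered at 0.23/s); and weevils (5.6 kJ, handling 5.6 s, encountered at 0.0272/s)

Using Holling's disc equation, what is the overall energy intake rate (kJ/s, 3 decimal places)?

1.453 kJ/s

R = (0.162×9.3 + 0.23×12 + 0.0272×5.6) / (1 + 0.162×1.3 + 0.23×7.3 + 0.0272×5.6) = 4.419/3.042 = 1.453 kJ/s.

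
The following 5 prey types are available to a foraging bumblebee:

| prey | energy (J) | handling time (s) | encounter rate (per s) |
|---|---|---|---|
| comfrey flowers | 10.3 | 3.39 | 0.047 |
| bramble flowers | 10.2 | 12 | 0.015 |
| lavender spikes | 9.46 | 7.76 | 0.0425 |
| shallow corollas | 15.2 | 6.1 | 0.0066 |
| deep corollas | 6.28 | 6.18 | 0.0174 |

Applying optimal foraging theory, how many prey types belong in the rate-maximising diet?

5

Profitabilities (E/h, J/s): comfrey flowers 3.04, shallow corollas 2.49, lavender spikes 1.22, deep corollas 1.02, bramble flowers 0.85. Add prey in this order while the next type's profitability exceeds the intake rate on those already taken.
Rate on top 1: 0.4176. shallow corollas: 2.49 > 0.4176 → include.
Rate on top 2: 0.4872. lavender spikes: 1.22 > 0.4872 → include.
Rate on top 3: 0.645. deep corollas: 1.02 > 0.645 → include.
Rate on top 4: 0.6694. bramble flowers: 0.85 > 0.6694 → include.
Optimal diet: comfrey flowers, shallow corollas, lavender spikes, deep corollas, bramble flowers — 5 of 5 types.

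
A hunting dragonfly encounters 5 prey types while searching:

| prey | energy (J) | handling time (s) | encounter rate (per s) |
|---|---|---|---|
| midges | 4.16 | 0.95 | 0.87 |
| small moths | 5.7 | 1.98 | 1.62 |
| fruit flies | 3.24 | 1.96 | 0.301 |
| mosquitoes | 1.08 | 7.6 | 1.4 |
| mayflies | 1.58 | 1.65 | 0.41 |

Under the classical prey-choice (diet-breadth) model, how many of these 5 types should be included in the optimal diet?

Rank by E/h (J/s): midges 4.38, small moths 2.88, fruit flies 1.65, mayflies 0.958, mosquitoes 0.142. Include each in turn until the next type's E/h falls below the running intake rate.
Rate on top 1: 1.981. small moths: 2.88 > 1.981 → include.
Rate on top 2: 2.553. fruit flies: 1.65 < 2.553 → exclude; stop.
Optimal diet: midges, small moths — 2 of 5 types.

2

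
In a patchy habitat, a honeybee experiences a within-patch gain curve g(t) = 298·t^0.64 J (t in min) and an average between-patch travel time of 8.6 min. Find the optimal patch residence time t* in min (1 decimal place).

Optimal t* satisfies g'(t*) = g(t*)/(T + t*).
g'(t) = 0.64·298·t^-0.36. Setting 0.64·298·t^-0.36 = 298·t^0.64/(8.6+t) gives 0.64(8.6+t) = t, so 0.36·t = 0.64×8.6.
t* = 0.64×8.6/0.36 = 15.29 min.

15.3 min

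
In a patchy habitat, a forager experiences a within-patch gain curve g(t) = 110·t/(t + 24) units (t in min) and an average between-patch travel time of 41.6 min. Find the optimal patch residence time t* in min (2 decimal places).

31.60 min

By the marginal value theorem, leave when the instantaneous gain rate g'(t) equals the habitat-wide average g(t)/(T + t).
g'(t) = 110·24/(t + 24)². Setting 110·24/(t+24)² = 110t/[(t+24)(41.6+t)] gives 24(41.6+t) = t(t+24), so t² = 24×41.6 = 998.4.
t* = √998.4 = 31.6 min.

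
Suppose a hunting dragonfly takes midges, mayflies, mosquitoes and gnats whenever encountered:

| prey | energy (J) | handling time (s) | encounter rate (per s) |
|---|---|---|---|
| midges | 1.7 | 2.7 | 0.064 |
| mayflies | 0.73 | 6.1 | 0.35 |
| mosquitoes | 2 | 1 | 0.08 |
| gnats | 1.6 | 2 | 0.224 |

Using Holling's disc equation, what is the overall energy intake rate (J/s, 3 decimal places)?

R = (0.064×1.7 + 0.35×0.73 + 0.08×2 + 0.224×1.6) / (1 + 0.064×2.7 + 0.35×6.1 + 0.08×1 + 0.224×2) = 0.8827/3.836 = 0.2301 J/s.

0.230 J/s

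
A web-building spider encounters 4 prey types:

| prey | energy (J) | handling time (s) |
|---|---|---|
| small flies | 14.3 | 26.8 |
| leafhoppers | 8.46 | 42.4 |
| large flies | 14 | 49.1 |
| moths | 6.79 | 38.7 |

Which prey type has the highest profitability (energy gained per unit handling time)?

small flies

Profitability E/h (J/s): small flies = 14.3/26.8 = 0.534, leafhoppers = 8.46/42.4 = 0.2, large flies = 14/49.1 = 0.285, moths = 6.79/38.7 = 0.175.
Ranked: small flies > large flies > leafhoppers > moths.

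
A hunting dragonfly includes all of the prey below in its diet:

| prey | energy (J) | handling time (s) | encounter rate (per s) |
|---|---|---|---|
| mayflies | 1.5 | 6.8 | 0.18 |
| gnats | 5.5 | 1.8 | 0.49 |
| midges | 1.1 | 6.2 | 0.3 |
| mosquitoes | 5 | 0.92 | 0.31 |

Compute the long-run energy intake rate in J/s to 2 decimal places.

Energy encountered per unit search time: 0.18×1.5 + 0.49×5.5 + 0.3×1.1 + 0.31×5 = 4.845 J/s.
Handling time per unit search time: 0.18×6.8 + 0.49×1.8 + 0.3×6.2 + 0.31×0.92 = 4.251.
Rate = 4.845/(1 + 4.251) = 0.9226 J/s.

0.92 J/s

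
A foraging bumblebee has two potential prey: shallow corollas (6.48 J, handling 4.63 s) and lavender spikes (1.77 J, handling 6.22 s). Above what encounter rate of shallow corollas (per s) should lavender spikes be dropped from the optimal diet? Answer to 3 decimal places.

0.055 per s

The zero-one rule: include lavender spikes iff E₂/h₂ > λE₁/(1+λh₁). Equality gives the switch point.
λE₁h₂ = E₂ + λE₂h₁ ⇒ λ = E₂/(E₁h₂ − E₂h₁) = 1.77/(40.31 − 8.195) = 0.05512 per s.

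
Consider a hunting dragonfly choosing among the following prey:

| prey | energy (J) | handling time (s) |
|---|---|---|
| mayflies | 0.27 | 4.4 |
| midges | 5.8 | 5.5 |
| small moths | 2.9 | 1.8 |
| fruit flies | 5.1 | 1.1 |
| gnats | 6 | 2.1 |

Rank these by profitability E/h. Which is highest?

In descending order of E/h:
fruit flies: 5.1/1.1 = 4.64 J/s
gnats: 6/2.1 = 2.86 J/s
small moths: 2.9/1.8 = 1.61 J/s
midges: 5.8/5.5 = 1.05 J/s
mayflies: 0.27/4.4 = 0.0614 J/s

fruit flies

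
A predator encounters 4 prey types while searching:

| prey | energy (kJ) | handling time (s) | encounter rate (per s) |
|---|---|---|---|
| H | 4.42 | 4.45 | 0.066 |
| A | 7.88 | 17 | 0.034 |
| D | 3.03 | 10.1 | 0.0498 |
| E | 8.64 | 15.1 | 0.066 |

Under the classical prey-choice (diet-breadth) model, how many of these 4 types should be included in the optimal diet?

E/h in descending order: H 0.993, E 0.572, A 0.464, D 0.3 kJ/s. The optimal diet is the largest prefix of this list for which every included type satisfies E_i/h_i > R on the types above it.
Rate on top 1: 0.2255. E: 0.572 > 0.2255 → include.
Rate on top 2: 0.3764. A: 0.464 > 0.3764 → include.
Rate on top 3: 0.3939. D: 0.3 < 0.3939 → exclude; stop.
Optimal diet: H, E, A — 3 of 4 types.

3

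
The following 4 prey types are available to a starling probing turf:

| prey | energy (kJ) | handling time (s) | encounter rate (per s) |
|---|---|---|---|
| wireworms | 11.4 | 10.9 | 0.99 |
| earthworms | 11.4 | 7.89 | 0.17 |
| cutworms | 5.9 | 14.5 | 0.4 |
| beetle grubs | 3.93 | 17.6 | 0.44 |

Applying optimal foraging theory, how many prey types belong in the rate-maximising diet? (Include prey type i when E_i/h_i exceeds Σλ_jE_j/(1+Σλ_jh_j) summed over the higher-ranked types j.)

E/h in descending order: earthworms 1.44, wireworms 1.05, cutworms 0.407, beetle grubs 0.223 kJ/s. The optimal diet is the largest prefix of this list for which every included type satisfies E_i/h_i > R on the types above it.
Rate on top 1: 0.8277. wireworms: 1.05 > 0.8277 → include.
Rate on top 2: 1.007. cutworms: 0.407 < 1.007 → exclude; stop.
Optimal diet: earthworms, wireworms — 2 of 4 types.

2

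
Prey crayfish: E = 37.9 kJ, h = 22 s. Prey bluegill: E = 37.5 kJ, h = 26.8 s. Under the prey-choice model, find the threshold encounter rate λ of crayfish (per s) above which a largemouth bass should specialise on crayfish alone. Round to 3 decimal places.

The zero-one rule: include bluegill iff E₂/h₂ > λE₁/(1+λh₁). Equality gives the switch point.
λE₁h₂ = E₂ + λE₂h₁ ⇒ λ = E₂/(E₁h₂ − E₂h₁) = 37.5/(1016 − 825) = 0.1966 per s.

0.197 per s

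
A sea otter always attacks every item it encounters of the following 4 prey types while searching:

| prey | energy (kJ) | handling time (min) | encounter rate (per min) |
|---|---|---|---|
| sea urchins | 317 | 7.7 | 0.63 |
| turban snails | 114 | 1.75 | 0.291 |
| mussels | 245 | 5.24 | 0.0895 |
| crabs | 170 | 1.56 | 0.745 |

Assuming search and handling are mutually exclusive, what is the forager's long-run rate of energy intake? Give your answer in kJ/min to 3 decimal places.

R = Σλ_iE_i / (1 + Σλ_ih_i)
Numerator: 0.63×317 + 0.291×114 + 0.0895×245 + 0.745×170 = 381.5
Denominator: 1 + 0.63×7.7 + 0.291×1.75 + 0.0895×5.24 + 0.745×1.56 = 7.991
R = 381.5/7.991 = 47.73 kJ/min

47.734 kJ/min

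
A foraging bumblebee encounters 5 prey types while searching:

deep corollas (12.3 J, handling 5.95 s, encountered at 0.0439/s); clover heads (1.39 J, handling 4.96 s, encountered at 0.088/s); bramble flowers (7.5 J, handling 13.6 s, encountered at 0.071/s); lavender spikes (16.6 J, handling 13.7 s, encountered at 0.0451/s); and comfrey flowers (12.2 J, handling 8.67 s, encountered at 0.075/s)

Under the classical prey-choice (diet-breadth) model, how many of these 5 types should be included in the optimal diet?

Profitabilities (E/h, J/s): deep corollas 2.07, comfrey flowers 1.41, lavender spikes 1.21, bramble flowers 0.551, clover heads 0.28. Add prey in this order while the next type's profitability exceeds the intake rate on those already taken.
Rate on top 1: 0.4281. comfrey flowers: 1.41 > 0.4281 → include.
Rate on top 2: 0.7612. lavender spikes: 1.21 > 0.7612 → include.
Rate on top 3: 0.8712. bramble flowers: 0.551 < 0.8712 → exclude; stop.
Optimal diet: deep corollas, comfrey flowers, lavender spikes — 3 of 5 types.

3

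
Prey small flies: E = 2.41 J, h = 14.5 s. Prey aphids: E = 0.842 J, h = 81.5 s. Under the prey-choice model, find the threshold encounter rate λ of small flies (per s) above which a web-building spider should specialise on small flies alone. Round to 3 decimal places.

Drop aphids once their profitability E₂/h₂ falls below the rate achievable on small flies alone: E₂/h₂ = λE₁/(1 + λh₁).
Solve for λ: λE₁h₂ = E₂(1 + λh₁) → λ(E₁h₂ − E₂h₁) = E₂ → λ = E₂/(E₁h₂ − E₂h₁).
λ = 0.842/(2.41×81.5 − 0.842×14.5) = 0.842/184.2 = 0.004571 per s.

0.005 per s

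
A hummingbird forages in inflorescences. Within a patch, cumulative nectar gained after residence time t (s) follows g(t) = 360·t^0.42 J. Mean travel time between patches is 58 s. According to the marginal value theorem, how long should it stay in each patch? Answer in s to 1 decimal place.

Maximise g(t)/(T+t): set derivative to zero → g'(t)(T+t) = g(t).
g'(t) = 0.42·360·t^-0.58. Setting 0.42·360·t^-0.58 = 360·t^0.42/(58+t) gives 0.42(58+t) = t, so 0.58·t = 0.42×58.
t* = 0.42×58/0.58 = 42 s.

42.0 s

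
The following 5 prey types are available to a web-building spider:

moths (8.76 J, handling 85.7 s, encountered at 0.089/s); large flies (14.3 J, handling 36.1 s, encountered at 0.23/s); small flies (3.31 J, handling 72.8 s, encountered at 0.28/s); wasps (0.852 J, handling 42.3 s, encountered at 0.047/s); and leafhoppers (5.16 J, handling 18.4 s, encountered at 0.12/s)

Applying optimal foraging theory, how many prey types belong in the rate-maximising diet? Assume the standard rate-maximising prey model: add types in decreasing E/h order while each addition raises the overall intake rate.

Rank by E/h (J/s): large flies 0.396, leafhoppers 0.28, moths 0.102, small flies 0.0455, wasps 0.0201. Include each in turn until the next type's E/h falls below the running intake rate.
Rate on top 1: 0.3535. leafhoppers: 0.28 < 0.3535 → exclude; stop.
Optimal diet: large flies — 1 of 5 types.

1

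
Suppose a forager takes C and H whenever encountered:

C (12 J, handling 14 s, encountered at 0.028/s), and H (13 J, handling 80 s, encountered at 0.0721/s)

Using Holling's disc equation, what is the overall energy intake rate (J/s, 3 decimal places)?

0.178 J/s

R = Σλ_iE_i / (1 + Σλ_ih_i)
Numerator: 0.028×12 + 0.0721×13 = 1.273
Denominator: 1 + 0.028×14 + 0.0721×80 = 7.16
R = 1.273/7.16 = 0.1778 J/s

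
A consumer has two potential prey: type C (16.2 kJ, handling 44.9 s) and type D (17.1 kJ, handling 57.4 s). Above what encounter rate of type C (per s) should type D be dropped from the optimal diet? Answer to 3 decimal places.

0.105 per s

The zero-one rule: include type D iff E₂/h₂ > λE₁/(1+λh₁). Equality gives the switch point.
λE₁h₂ = E₂ + λE₂h₁ ⇒ λ = E₂/(E₁h₂ − E₂h₁) = 17.1/(929.9 − 767.8) = 0.1055 per s.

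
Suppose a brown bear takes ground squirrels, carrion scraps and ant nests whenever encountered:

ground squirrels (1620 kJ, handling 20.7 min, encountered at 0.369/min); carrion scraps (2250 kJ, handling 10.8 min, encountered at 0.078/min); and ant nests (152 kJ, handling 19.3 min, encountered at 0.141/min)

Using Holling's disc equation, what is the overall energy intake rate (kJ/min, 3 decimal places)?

65.130 kJ/min

R = (0.369×1620 + 0.078×2250 + 0.141×152) / (1 + 0.369×20.7 + 0.078×10.8 + 0.141×19.3) = 794.7/12.2 = 65.13 kJ/min.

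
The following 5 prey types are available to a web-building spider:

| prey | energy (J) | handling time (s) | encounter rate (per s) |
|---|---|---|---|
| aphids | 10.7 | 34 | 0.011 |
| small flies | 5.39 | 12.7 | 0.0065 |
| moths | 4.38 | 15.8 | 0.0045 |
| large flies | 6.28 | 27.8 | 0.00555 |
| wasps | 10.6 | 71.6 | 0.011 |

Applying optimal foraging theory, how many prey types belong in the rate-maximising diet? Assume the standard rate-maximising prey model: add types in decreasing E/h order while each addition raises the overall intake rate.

5

E/h in descending order: small flies 0.424, aphids 0.315, moths 0.277, large flies 0.226, wasps 0.148 J/s. The optimal diet is the largest prefix of this list for which every included type satisfies E_i/h_i > R on the types above it.
Rate on top 1: 0.03236. aphids: 0.315 > 0.03236 → include.
Rate on top 2: 0.1049. moths: 0.277 > 0.1049 → include.
Rate on top 3: 0.1129. large flies: 0.226 > 0.1129 → include.
Rate on top 4: 0.1232. wasps: 0.148 > 0.1232 → include.
Optimal diet: small flies, aphids, moths, large flies, wasps — 5 of 5 types.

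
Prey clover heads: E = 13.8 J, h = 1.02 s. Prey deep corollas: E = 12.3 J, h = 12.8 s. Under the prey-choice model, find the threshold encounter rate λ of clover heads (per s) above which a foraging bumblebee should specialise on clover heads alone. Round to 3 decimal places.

0.075 per s

The zero-one rule: include deep corollas iff E₂/h₂ > λE₁/(1+λh₁). Equality gives the switch point.
λE₁h₂ = E₂ + λE₂h₁ ⇒ λ = E₂/(E₁h₂ − E₂h₁) = 12.3/(176.6 − 12.55) = 0.07496 per s.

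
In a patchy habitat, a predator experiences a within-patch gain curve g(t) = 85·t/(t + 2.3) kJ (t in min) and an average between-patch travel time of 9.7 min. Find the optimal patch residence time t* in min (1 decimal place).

4.7 min

By the marginal value theorem, leave when the instantaneous gain rate g'(t) equals the habitat-wide average g(t)/(T + t).
g'(t) = 85·2.3/(t + 2.3)². Setting 85·2.3/(t+2.3)² = 85t/[(t+2.3)(9.7+t)] gives 2.3(9.7+t) = t(t+2.3), so t² = 2.3×9.7 = 22.31.
t* = √22.31 = 4.723 min.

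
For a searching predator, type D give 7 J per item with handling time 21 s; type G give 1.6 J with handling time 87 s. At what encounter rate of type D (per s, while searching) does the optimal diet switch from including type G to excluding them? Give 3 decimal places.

At the threshold, the rate on type D alone equals the profitability of type G: λ·7/(1 + λ·21) = 1.6/87 = 0.01839.
Rearranging, λ(7 − 0.01839×21) = 0.01839, so λ = 0.01839/6.614 = 0.002781 per s.

0.003 per s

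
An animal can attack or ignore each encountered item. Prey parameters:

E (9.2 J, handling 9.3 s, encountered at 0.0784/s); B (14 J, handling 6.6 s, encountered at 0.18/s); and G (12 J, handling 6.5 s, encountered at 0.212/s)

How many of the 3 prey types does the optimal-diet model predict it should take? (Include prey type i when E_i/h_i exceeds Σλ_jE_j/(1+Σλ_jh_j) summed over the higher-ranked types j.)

2

Profitabilities (E/h, J/s): B 2.12, G 1.85, E 0.989. Add prey in this order while the next type's profitability exceeds the intake rate on those already taken.
Rate on top 1: 1.152. G: 1.85 > 1.152 → include.
Rate on top 2: 1.42. E: 0.989 < 1.42 → exclude; stop.
Optimal diet: B, G — 2 of 3 types.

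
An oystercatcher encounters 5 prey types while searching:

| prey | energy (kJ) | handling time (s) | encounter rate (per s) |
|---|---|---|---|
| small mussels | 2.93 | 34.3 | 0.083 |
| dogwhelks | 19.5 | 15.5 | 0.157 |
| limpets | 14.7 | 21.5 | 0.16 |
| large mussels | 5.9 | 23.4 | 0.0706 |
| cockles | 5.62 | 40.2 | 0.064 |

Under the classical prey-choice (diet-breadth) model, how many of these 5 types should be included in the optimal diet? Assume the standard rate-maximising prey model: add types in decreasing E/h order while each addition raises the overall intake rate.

Profitabilities (E/h, kJ/s): dogwhelks 1.26, limpets 0.684, large mussels 0.252, cockles 0.14, small mussels 0.0854. Add prey in this order while the next type's profitability exceeds the intake rate on those already taken.
Rate on top 1: 0.8917. limpets: 0.684 < 0.8917 → exclude; stop.
Optimal diet: dogwhelks — 1 of 5 types.

1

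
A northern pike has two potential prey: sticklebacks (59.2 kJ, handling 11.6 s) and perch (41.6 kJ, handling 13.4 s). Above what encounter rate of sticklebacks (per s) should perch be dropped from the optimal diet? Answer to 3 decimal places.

0.134 per s

The zero-one rule: include perch iff E₂/h₂ > λE₁/(1+λh₁). Equality gives the switch point.
λE₁h₂ = E₂ + λE₂h₁ ⇒ λ = E₂/(E₁h₂ − E₂h₁) = 41.6/(793.3 − 482.6) = 0.1339 per s.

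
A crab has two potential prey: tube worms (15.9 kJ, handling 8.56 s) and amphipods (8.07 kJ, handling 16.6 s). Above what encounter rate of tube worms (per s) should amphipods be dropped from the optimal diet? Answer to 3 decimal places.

0.041 per s

At the threshold, the rate on tube worms alone equals the profitability of amphipods: λ·15.9/(1 + λ·8.56) = 8.07/16.6 = 0.4861.
Rearranging, λ(15.9 − 0.4861×8.56) = 0.4861, so λ = 0.4861/11.74 = 0.04141 per s.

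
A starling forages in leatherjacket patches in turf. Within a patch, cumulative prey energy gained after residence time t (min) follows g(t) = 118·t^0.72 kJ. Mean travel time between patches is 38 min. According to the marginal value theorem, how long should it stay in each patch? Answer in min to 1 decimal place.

97.7 min

Maximise g(t)/(T+t): set derivative to zero → g'(t)(T+t) = g(t).
g'(t) = 0.72·118·t^-0.28. Setting 0.72·118·t^-0.28 = 118·t^0.72/(38+t) gives 0.72(38+t) = t, so 0.28·t = 0.72×38.
t* = 0.72×38/0.28 = 97.71 min.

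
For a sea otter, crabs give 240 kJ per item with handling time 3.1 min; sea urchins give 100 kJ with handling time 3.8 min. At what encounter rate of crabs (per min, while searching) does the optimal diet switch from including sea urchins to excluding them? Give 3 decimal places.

0.166 per min

The zero-one rule: include sea urchins iff E₂/h₂ > λE₁/(1+λh₁). Equality gives the switch point.
λE₁h₂ = E₂ + λE₂h₁ ⇒ λ = E₂/(E₁h₂ − E₂h₁) = 100/(912 − 310) = 0.1661 per min.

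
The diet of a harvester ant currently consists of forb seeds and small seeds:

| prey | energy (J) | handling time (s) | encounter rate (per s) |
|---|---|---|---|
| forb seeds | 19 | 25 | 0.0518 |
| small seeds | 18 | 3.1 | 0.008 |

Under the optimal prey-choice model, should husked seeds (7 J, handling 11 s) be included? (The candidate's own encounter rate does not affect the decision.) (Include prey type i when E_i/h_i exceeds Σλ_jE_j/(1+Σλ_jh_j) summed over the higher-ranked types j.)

Current rate: (0.0518×19 + 0.008×18)/(1 + 0.0518×25 + 0.008×3.1) = 0.4863 J/s.
Profitability of husked seeds: 7/11 = 0.6364 J/s.
0.6364 > 0.4863, so adding husked seeds raises the average — include it.

Yes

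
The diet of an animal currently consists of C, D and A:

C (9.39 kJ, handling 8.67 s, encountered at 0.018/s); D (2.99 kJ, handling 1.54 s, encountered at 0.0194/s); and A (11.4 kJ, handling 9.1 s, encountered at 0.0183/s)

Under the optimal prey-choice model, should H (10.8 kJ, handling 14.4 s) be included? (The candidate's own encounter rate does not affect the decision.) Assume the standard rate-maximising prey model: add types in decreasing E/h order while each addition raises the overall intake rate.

Yes

Current rate: (0.018×9.39 + 0.0194×2.99 + 0.0183×11.4)/(1 + 0.018×8.67 + 0.0194×1.54 + 0.0183×9.1) = 0.3221 kJ/s.
Profitability of H: 10.8/14.4 = 0.75 kJ/s.
Since 0.75 > R, including H increases the long-run rate.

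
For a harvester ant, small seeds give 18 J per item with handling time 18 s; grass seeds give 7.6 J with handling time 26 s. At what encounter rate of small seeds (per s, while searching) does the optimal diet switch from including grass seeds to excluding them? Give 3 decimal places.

Drop grass seeds once their profitability E₂/h₂ falls below the rate achievable on small seeds alone: E₂/h₂ = λE₁/(1 + λh₁).
Solve for λ: λE₁h₂ = E₂(1 + λh₁) → λ(E₁h₂ − E₂h₁) = E₂ → λ = E₂/(E₁h₂ − E₂h₁).
λ = 7.6/(18×26 − 7.6×18) = 7.6/331.2 = 0.02295 per s.

0.023 per s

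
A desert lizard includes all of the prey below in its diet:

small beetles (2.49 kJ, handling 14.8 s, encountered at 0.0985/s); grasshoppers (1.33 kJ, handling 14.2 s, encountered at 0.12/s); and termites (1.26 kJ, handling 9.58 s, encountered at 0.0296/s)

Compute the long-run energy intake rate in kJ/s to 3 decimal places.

R = (0.0985×2.49 + 0.12×1.33 + 0.0296×1.26) / (1 + 0.0985×14.8 + 0.12×14.2 + 0.0296×9.58) = 0.4422/4.445 = 0.09947 kJ/s.

0.099 kJ/s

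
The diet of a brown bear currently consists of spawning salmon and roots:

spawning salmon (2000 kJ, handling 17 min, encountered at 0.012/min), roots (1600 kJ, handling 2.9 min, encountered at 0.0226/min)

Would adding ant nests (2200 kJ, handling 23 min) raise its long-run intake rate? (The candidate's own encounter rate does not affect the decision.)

Yes

Current rate: (0.012×2000 + 0.0226×1600)/(1 + 0.012×17 + 0.0226×2.9) = 47.39 kJ/min.
Profitability of ant nests: 2200/23 = 95.65 kJ/min.
95.65 > 47.39, so adding ant nests raises the average — include it.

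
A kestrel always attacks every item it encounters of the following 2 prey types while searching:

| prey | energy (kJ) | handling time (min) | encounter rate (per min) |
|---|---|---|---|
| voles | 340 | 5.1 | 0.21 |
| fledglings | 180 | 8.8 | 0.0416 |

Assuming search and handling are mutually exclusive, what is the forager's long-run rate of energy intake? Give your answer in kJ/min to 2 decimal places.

32.37 kJ/min

R = (0.21×340 + 0.0416×180) / (1 + 0.21×5.1 + 0.0416×8.8) = 78.89/2.437 = 32.37 kJ/min.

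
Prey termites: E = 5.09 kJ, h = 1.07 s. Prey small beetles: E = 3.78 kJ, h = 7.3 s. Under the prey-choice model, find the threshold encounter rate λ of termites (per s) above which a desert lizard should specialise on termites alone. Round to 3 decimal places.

0.114 per s

Drop small beetles once their profitability E₂/h₂ falls below the rate achievable on termites alone: E₂/h₂ = λE₁/(1 + λh₁).
Solve for λ: λE₁h₂ = E₂(1 + λh₁) → λ(E₁h₂ − E₂h₁) = E₂ → λ = E₂/(E₁h₂ − E₂h₁).
λ = 3.78/(5.09×7.3 − 3.78×1.07) = 3.78/33.11 = 0.1142 per s.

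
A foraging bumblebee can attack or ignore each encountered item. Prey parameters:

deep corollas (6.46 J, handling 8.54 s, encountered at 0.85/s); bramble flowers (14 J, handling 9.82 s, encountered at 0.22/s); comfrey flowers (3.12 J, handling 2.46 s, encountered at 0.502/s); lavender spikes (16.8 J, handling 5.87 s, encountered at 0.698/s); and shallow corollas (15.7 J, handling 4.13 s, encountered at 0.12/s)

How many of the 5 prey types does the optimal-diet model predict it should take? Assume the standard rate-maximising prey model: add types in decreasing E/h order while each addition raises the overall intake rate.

Rank by E/h (J/s): shallow corollas 3.8, lavender spikes 2.86, bramble flowers 1.43, comfrey flowers 1.27, deep corollas 0.756. Include each in turn until the next type's E/h falls below the running intake rate.
Rate on top 1: 1.26. lavender spikes: 2.86 > 1.26 → include.
Rate on top 2: 2.434. bramble flowers: 1.43 < 2.434 → exclude; stop.
Optimal diet: shallow corollas, lavender spikes — 2 of 5 types.

2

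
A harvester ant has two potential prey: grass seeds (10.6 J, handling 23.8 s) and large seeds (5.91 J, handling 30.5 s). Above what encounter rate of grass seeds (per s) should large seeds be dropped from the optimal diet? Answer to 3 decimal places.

The zero-one rule: include large seeds iff E₂/h₂ > λE₁/(1+λh₁). Equality gives the switch point.
λE₁h₂ = E₂ + λE₂h₁ ⇒ λ = E₂/(E₁h₂ − E₂h₁) = 5.91/(323.3 − 140.7) = 0.03236 per s.

0.032 per s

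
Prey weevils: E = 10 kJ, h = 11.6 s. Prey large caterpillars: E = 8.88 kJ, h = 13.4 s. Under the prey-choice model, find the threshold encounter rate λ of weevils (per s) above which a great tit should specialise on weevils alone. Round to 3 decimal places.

The zero-one rule: include large caterpillars iff E₂/h₂ > λE₁/(1+λh₁). Equality gives the switch point.
λE₁h₂ = E₂ + λE₂h₁ ⇒ λ = E₂/(E₁h₂ − E₂h₁) = 8.88/(134 − 103) = 0.2865 per s.

0.287 per s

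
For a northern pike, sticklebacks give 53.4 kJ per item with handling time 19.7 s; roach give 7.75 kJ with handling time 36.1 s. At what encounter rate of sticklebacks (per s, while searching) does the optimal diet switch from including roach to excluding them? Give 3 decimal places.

0.004 per s

The zero-one rule: include roach iff E₂/h₂ > λE₁/(1+λh₁). Equality gives the switch point.
λE₁h₂ = E₂ + λE₂h₁ ⇒ λ = E₂/(E₁h₂ − E₂h₁) = 7.75/(1928 − 152.7) = 0.004366 per s.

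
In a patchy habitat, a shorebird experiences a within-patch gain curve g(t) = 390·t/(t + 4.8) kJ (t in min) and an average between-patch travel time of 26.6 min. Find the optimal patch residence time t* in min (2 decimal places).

11.30 min

Optimal t* satisfies g'(t*) = g(t*)/(T + t*).
g'(t) = 390·4.8/(t + 4.8)². Setting 390·4.8/(t+4.8)² = 390t/[(t+4.8)(26.6+t)] gives 4.8(26.6+t) = t(t+4.8), so t² = 4.8×26.6 = 127.7.
t* = √127.7 = 11.3 min.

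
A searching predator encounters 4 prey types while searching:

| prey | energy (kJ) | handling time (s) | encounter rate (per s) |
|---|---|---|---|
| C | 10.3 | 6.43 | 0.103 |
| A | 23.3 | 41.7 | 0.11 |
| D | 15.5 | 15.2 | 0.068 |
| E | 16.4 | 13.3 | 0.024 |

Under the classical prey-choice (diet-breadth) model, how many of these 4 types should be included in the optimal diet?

3

E/h in descending order: C 1.6, E 1.23, D 1.02, A 0.559 kJ/s. The optimal diet is the largest prefix of this list for which every included type satisfies E_i/h_i > R on the types above it.
Rate on top 1: 0.6382. E: 1.23 > 0.6382 → include.
Rate on top 2: 0.734. D: 1.02 > 0.734 → include.
Rate on top 3: 0.832. A: 0.559 < 0.832 → exclude; stop.
Optimal diet: C, E, D — 3 of 4 types.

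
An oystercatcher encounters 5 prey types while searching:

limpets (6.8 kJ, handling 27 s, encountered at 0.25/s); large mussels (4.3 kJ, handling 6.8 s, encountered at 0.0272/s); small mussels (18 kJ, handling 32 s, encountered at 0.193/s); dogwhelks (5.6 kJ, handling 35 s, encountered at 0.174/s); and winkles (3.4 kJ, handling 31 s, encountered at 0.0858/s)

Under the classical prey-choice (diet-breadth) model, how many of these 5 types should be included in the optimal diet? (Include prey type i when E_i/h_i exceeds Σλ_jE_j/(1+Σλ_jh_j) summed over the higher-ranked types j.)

2

Profitabilities (E/h, kJ/s): large mussels 0.632, small mussels 0.562, limpets 0.252, dogwhelks 0.16, winkles 0.11. Add prey in this order while the next type's profitability exceeds the intake rate on those already taken.
Rate on top 1: 0.0987. small mussels: 0.562 > 0.0987 → include.
Rate on top 2: 0.4878. limpets: 0.252 < 0.4878 → exclude; stop.
Optimal diet: large mussels, small mussels — 2 of 5 types.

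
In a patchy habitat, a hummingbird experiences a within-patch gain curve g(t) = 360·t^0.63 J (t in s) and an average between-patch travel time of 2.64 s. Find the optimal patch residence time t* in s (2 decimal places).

Optimal t* satisfies g'(t*) = g(t*)/(T + t*).
g'(t) = 0.63·360·t^-0.37. Setting 0.63·360·t^-0.37 = 360·t^0.63/(2.64+t) gives 0.63(2.64+t) = t, so 0.37·t = 0.63×2.64.
t* = 0.63×2.64/0.37 = 4.495 s.

4.50 s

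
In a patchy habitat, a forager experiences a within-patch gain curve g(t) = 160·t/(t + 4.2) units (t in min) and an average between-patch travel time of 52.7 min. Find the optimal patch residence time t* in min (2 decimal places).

By the marginal value theorem, leave when the instantaneous gain rate g'(t) equals the habitat-wide average g(t)/(T + t).
g'(t) = 160·4.2/(t + 4.2)². Setting 160·4.2/(t+4.2)² = 160t/[(t+4.2)(52.7+t)] gives 4.2(52.7+t) = t(t+4.2), so t² = 4.2×52.7 = 221.3.
t* = √221.3 = 14.88 min.

14.88 min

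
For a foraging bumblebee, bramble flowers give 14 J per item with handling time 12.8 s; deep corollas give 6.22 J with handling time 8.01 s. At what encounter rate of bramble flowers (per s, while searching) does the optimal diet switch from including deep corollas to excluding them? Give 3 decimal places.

0.191 per s

The zero-one rule: include deep corollas iff E₂/h₂ > λE₁/(1+λh₁). Equality gives the switch point.
λE₁h₂ = E₂ + λE₂h₁ ⇒ λ = E₂/(E₁h₂ − E₂h₁) = 6.22/(112.1 − 79.62) = 0.1912 per s.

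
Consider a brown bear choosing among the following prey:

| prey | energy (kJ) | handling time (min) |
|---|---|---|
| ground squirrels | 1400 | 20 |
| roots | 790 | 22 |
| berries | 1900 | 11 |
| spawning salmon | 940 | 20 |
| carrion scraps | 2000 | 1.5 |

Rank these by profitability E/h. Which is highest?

In descending order of E/h:
carrion scraps: 2000/1.5 = 1.33e+03 kJ/min
berries: 1900/11 = 173 kJ/min
ground squirrels: 1400/20 = 70 kJ/min
spawning salmon: 940/20 = 47 kJ/min
roots: 790/22 = 35.9 kJ/min

carrion scraps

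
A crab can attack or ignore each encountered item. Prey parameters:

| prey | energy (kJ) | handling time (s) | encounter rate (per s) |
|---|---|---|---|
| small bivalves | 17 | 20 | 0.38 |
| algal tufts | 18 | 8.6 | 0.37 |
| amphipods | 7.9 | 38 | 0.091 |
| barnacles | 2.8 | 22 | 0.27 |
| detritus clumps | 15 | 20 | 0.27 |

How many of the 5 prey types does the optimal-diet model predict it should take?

1

E/h in descending order: algal tufts 2.09, small bivalves 0.85, detritus clumps 0.75, amphipods 0.208, barnacles 0.127 kJ/s. The optimal diet is the largest prefix of this list for which every included type satisfies E_i/h_i > R on the types above it.
Rate on top 1: 1.593. small bivalves: 0.85 < 1.593 → exclude; stop.
Optimal diet: algal tufts — 1 of 5 types.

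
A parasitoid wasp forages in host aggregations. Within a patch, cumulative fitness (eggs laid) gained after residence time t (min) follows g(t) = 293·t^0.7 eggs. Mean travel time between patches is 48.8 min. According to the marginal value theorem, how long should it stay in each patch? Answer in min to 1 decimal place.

113.9 min

Optimal t* satisfies g'(t*) = g(t*)/(T + t*).
g'(t) = 0.7·293·t^-0.3. Setting 0.7·293·t^-0.3 = 293·t^0.7/(48.8+t) gives 0.7(48.8+t) = t, so 0.30·t = 0.7×48.8.
t* = 0.7×48.8/0.30 = 113.9 min.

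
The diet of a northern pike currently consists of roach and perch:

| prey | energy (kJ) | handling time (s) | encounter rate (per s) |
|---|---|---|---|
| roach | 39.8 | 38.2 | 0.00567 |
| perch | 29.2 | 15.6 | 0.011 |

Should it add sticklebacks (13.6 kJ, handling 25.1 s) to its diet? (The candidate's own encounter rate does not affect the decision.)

On roach and perch alone, R = ΣλE/(1+Σλh) = 0.5469/1.388 = 0.3939 kJ/s.
sticklebacks: E/h = 13.6/25.1 = 0.5418 kJ/s.
Since 0.5418 > R, including sticklebacks increases the long-run rate.

Yes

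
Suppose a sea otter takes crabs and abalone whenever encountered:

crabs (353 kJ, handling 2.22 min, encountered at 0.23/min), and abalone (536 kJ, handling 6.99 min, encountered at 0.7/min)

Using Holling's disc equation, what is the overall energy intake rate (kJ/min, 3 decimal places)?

71.271 kJ/min

R = (0.23×353 + 0.7×536) / (1 + 0.23×2.22 + 0.7×6.99) = 456.4/6.404 = 71.27 kJ/min.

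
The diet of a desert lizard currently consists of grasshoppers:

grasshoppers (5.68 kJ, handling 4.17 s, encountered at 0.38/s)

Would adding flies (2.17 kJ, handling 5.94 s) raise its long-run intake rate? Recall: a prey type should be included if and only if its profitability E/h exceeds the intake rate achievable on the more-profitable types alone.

No

Intake rate on the current diet: R = (0.38×5.68) / (1 + 0.38×4.17) = 2.158/2.585 = 0.8351 kJ/s.
flies: E/h = 2.17/5.94 = 0.3653 kJ/s.
Since 0.3653 < R, time spent handling flies is better spent searching.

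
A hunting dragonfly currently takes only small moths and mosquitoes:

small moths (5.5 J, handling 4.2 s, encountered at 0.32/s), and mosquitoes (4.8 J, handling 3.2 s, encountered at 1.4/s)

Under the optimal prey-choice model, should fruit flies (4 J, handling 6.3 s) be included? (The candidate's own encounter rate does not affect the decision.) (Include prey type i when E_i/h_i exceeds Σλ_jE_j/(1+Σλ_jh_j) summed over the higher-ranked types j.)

Current rate: (0.32×5.5 + 1.4×4.8)/(1 + 0.32×4.2 + 1.4×3.2) = 1.243 J/s.
Profitability of fruit flies: 4/6.3 = 0.6349 J/s.
Since 0.6349 < R, time spent handling fruit flies is better spent searching.

No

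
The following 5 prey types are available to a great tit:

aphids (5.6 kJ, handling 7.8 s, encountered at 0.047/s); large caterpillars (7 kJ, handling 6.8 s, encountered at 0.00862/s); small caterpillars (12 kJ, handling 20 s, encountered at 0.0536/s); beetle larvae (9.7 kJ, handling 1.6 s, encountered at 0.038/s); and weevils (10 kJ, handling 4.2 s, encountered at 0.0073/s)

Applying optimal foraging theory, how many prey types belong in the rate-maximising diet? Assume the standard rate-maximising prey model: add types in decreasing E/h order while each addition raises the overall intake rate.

E/h in descending order: beetle larvae 6.06, weevils 2.38, large caterpillars 1.03, aphids 0.718, small caterpillars 0.6 kJ/s. The optimal diet is the largest prefix of this list for which every included type satisfies E_i/h_i > R on the types above it.
Rate on top 1: 0.3475. weevils: 2.38 > 0.3475 → include.
Rate on top 2: 0.4046. large caterpillars: 1.03 > 0.4046 → include.
Rate on top 3: 0.4364. aphids: 0.718 > 0.4364 → include.
Rate on top 4: 0.5045. small caterpillars: 0.6 > 0.5045 → include.
Optimal diet: beetle larvae, weevils, large caterpillars, aphids, small caterpillars — 5 of 5 types.

5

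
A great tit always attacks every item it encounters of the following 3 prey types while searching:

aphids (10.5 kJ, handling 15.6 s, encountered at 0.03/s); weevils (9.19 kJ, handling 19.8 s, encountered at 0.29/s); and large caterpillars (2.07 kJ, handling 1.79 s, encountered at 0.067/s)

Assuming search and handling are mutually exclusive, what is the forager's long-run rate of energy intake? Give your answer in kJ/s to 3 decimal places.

0.425 kJ/s

R = Σλ_iE_i / (1 + Σλ_ih_i)
Numerator: 0.03×10.5 + 0.29×9.19 + 0.067×2.07 = 3.119
Denominator: 1 + 0.03×15.6 + 0.29×19.8 + 0.067×1.79 = 7.33
R = 3.119/7.33 = 0.4255 kJ/s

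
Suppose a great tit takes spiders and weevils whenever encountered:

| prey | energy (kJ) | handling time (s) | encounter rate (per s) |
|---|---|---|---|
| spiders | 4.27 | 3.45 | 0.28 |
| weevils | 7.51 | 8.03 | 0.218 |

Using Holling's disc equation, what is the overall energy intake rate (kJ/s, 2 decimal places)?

0.76 kJ/s

Energy encountered per unit search time: 0.28×4.27 + 0.218×7.51 = 2.833 kJ/s.
Handling time per unit search time: 0.28×3.45 + 0.218×8.03 = 2.717.
Rate = 2.833/(1 + 2.717) = 0.7622 kJ/s.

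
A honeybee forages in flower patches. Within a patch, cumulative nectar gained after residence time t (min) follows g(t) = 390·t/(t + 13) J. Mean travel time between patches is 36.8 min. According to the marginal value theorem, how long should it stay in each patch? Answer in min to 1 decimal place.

Maximise g(t)/(T+t): set derivative to zero → g'(t)(T+t) = g(t).
g'(t) = 390·13/(t + 13)². Setting 390·13/(t+13)² = 390t/[(t+13)(36.8+t)] gives 13(36.8+t) = t(t+13), so t² = 13×36.8 = 478.4.
t* = √478.4 = 21.87 min.

21.9 min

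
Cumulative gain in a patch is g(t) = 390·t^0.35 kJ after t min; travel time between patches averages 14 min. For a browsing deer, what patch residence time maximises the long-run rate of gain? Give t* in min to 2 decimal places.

7.54 min

Maximise g(t)/(T+t): set derivative to zero → g'(t)(T+t) = g(t).
g'(t) = 0.35·390·t^-0.65. Setting 0.35·390·t^-0.65 = 390·t^0.35/(14+t) gives 0.35(14+t) = t, so 0.65·t = 0.35×14.
t* = 0.35×14/0.65 = 7.538 min.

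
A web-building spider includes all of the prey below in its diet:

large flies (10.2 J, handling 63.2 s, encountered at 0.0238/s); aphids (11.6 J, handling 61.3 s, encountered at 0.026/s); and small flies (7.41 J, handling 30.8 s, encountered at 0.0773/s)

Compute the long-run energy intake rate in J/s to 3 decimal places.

0.172 J/s

Energy encountered per unit search time: 0.0238×10.2 + 0.026×11.6 + 0.0773×7.41 = 1.117 J/s.
Handling time per unit search time: 0.0238×63.2 + 0.026×61.3 + 0.0773×30.8 = 5.479.
Rate = 1.117/(1 + 5.479) = 0.1724 J/s.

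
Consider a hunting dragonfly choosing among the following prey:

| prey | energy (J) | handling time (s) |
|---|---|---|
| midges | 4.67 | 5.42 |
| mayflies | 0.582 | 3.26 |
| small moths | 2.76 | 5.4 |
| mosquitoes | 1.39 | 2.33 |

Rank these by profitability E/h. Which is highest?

midges

In descending order of E/h:
midges: 4.67/5.42 = 0.862 J/s
mosquitoes: 1.39/2.33 = 0.597 J/s
small moths: 2.76/5.4 = 0.511 J/s
mayflies: 0.582/3.26 = 0.179 J/s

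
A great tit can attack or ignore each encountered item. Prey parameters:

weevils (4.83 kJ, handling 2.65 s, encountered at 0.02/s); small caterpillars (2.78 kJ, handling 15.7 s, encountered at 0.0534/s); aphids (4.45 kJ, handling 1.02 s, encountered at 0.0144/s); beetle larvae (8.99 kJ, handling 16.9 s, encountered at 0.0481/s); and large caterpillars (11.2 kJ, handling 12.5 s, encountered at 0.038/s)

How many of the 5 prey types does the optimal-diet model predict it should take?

Profitabilities (E/h, kJ/s): aphids 4.36, weevils 1.82, large caterpillars 0.896, beetle larvae 0.532, small caterpillars 0.177. Add prey in this order while the next type's profitability exceeds the intake rate on those already taken.
Rate on top 1: 0.06315. weevils: 1.82 > 0.06315 → include.
Rate on top 2: 0.1505. large caterpillars: 0.896 > 0.1505 → include.
Rate on top 3: 0.38. beetle larvae: 0.532 > 0.38 → include.
Rate on top 4: 0.4325. small caterpillars: 0.177 < 0.4325 → exclude; stop.
Optimal diet: aphids, weevils, large caterpillars, beetle larvae — 4 of 5 types.

4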